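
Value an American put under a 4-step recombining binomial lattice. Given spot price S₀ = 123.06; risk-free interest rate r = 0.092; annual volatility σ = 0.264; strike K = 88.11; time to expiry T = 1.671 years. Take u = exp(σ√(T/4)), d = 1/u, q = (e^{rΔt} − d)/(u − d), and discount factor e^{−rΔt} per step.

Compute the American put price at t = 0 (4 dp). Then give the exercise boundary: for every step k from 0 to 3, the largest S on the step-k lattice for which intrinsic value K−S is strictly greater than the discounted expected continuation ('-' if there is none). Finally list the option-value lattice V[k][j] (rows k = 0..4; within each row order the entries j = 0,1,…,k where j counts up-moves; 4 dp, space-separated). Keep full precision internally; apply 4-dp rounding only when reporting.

price = 1.0777
boundary = - - - 73.7569
tree:
1.0777
2.5559 0.0441
6.0586 0.1071 0.0000
14.3531 0.2598 0.0000 0.0000
25.9233 0.6303 0.0000 0.0000 0.0000

Δt=0.41775, u=1.18605, d=0.84313, q=0.57170, disc=e^(-rΔt)=0.96230
k=4 terminal: V=max(K-S,0) → 25.9233 0.6303 0.0000 0.0000 0.0000
k=3: j=0 S=73.7569 intr=14.3531 cont=11.0311 V=14.3531[EX]; j=1 S=103.7557 intr=0.0000 cont=0.2598 V=0.2598[hold]; j=2 S=145.9559 intr=0.0000 cont=0.0000 V=0.0000[hold]; j=3 S=205.3201 intr=0.0000 cont=0.0000 V=0.0000[hold]  S*(3)=73.7569
k=2: j=0 S=87.4797 intr=0.6303 cont=6.0586 V=6.0586[hold]; j=1 S=123.0600 intr=0.0000 cont=0.1071 V=0.1071[hold]; j=2 S=173.1118 intr=0.0000 cont=0.0000 V=0.0000[hold]  S*(2)=-
k=1: j=0 S=103.7557 intr=0.0000 cont=2.5559 V=2.5559[hold]; j=1 S=145.9559 intr=0.0000 cont=0.0441 V=0.0441[hold]  S*(1)=-
k=0: j=0 S=123.0600 intr=0.0000 cont=1.0777 V=1.0777[hold]  S*(0)=-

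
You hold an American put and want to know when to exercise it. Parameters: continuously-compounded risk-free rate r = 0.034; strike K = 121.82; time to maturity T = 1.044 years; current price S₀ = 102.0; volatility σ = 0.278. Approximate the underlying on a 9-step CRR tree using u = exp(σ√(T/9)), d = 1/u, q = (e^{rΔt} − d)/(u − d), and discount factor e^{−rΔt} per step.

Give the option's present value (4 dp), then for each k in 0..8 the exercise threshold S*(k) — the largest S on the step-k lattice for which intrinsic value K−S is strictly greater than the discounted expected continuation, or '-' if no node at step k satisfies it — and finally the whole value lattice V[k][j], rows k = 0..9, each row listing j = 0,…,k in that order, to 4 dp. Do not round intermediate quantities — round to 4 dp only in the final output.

Δt=0.11600, u=1.09931, d=0.90966, q=0.49718, disc=e^(-rΔt)=0.99606
k=9 terminal: V=max(K-S,0) → 78.3173 69.2477 58.2872 45.0417 29.0346 9.6903 0.0000 0.0000 0.0000 0.0000
k=8: j=0 S=47.8230 intr=73.9970 cont=73.5175 V=73.9970[EX]; j=1 S=57.7933 intr=64.0267 cont=63.5472 V=64.0267[EX]; j=2 S=69.8423 intr=51.9777 cont=51.4982 V=51.9777[EX]; j=3 S=84.4033 intr=37.4167 cont=36.9372 V=37.4167[EX]; j=4 S=102.0000 intr=19.8200 cont=19.3405 V=19.8200[EX]; j=5 S=123.2654 intr=0.0000 cont=4.8533 V=4.8533[hold]; j=6 S=148.9643 intr=0.0000 cont=0.0000 V=0.0000[hold]; j=7 S=180.0209 intr=0.0000 cont=0.0000 V=0.0000[hold]; j=8 S=217.5524 intr=0.0000 cont=0.0000 V=0.0000[hold]  S*(8)=102.0000
k=7: j=0 S=52.5723 intr=69.2477 cont=68.7682 V=69.2477[EX]; j=1 S=63.5328 intr=58.2872 cont=57.8077 V=58.2872[EX]; j=2 S=76.7783 intr=45.0417 cont=44.5621 V=45.0417[EX]; j=3 S=92.7854 intr=29.0346 cont=28.5551 V=29.0346[EX]; j=4 S=112.1297 intr=9.6903 cont=12.3300 V=12.3300[hold]; j=5 S=135.5070 intr=0.0000 cont=2.4307 V=2.4307[hold]; j=6 S=163.7580 intr=0.0000 cont=0.0000 V=0.0000[hold]; j=7 S=197.8989 intr=0.0000 cont=0.0000 V=0.0000[hold]  S*(7)=92.7854
k=6: j=0 S=57.7933 intr=64.0267 cont=63.5472 V=64.0267[EX]; j=1 S=69.8423 intr=51.9777 cont=51.4982 V=51.9777[EX]; j=2 S=84.4033 intr=37.4167 cont=36.9372 V=37.4167[EX]; j=3 S=102.0000 intr=19.8200 cont=20.6478 V=20.6478[hold]; j=4 S=123.2654 intr=0.0000 cont=7.3791 V=7.3791[hold]; j=5 S=148.9643 intr=0.0000 cont=1.2174 V=1.2174[hold]; j=6 S=180.0209 intr=0.0000 cont=0.0000 V=0.0000[hold]  S*(6)=84.4033
k=5: j=0 S=63.5328 intr=58.2872 cont=57.8077 V=58.2872[EX]; j=1 S=76.7783 intr=45.0417 cont=44.5621 V=45.0417[EX]; j=2 S=92.7854 intr=29.0346 cont=28.9650 V=29.0346[EX]; j=3 S=112.1297 intr=9.6903 cont=13.9955 V=13.9955[hold]; j=4 S=135.5070 intr=0.0000 cont=4.2986 V=4.2986[hold]; j=5 S=163.7580 intr=0.0000 cont=0.6097 V=0.6097[hold]  S*(5)=92.7854
k=4: j=0 S=69.8423 intr=51.9777 cont=51.4982 V=51.9777[EX]; j=1 S=84.4033 intr=37.4167 cont=36.9372 V=37.4167[EX]; j=2 S=102.0000 intr=19.8200 cont=21.4725 V=21.4725[hold]; j=3 S=123.2654 intr=0.0000 cont=9.1382 V=9.1382[hold]; j=4 S=148.9643 intr=0.0000 cont=2.4548 V=2.4548[hold]  S*(4)=84.4033
k=3: j=0 S=76.7783 intr=45.0417 cont=44.5621 V=45.0417[EX]; j=1 S=92.7854 intr=29.0346 cont=29.3735 V=29.3735[hold]; j=2 S=112.1297 intr=9.6903 cont=15.2797 V=15.2797[hold]; j=3 S=135.5070 intr=0.0000 cont=5.7925 V=5.7925[hold]  S*(3)=76.7783
k=2: j=0 S=84.4033 intr=37.4167 cont=37.1050 V=37.4167[EX]; j=1 S=102.0000 intr=19.8200 cont=22.2782 V=22.2782[hold]; j=2 S=123.2654 intr=0.0000 cont=10.5212 V=10.5212[hold]  S*(2)=84.4033
k=1: j=0 S=92.7854 intr=29.0346 cont=29.7725 V=29.7725[hold]; j=1 S=112.1297 intr=9.6903 cont=16.3682 V=16.3682[hold]  S*(1)=-
k=0: j=0 S=102.0000 intr=19.8200 cont=23.0171 V=23.0171[hold]  S*(0)=-

price = 23.0171
boundary = - - 84.4033 76.7783 84.4033 92.7854 84.4033 92.7854 102.0000
tree:
23.0171
29.7725 16.3682
37.4167 22.2782 10.5212
45.0417 29.3735 15.2797 5.7925
51.9777 37.4167 21.4725 9.1382 2.4548
58.2872 45.0417 29.0346 13.9955 4.2986 0.6097
64.0267 51.9777 37.4167 20.6478 7.3791 1.2174 0.0000
69.2477 58.2872 45.0417 29.0346 12.3300 2.4307 0.0000 0.0000
73.9970 64.0267 51.9777 37.4167 19.8200 4.8533 0.0000 0.0000 0.0000
78.3173 69.2477 58.2872 45.0417 29.0346 9.6903 0.0000 0.0000 0.0000 0.0000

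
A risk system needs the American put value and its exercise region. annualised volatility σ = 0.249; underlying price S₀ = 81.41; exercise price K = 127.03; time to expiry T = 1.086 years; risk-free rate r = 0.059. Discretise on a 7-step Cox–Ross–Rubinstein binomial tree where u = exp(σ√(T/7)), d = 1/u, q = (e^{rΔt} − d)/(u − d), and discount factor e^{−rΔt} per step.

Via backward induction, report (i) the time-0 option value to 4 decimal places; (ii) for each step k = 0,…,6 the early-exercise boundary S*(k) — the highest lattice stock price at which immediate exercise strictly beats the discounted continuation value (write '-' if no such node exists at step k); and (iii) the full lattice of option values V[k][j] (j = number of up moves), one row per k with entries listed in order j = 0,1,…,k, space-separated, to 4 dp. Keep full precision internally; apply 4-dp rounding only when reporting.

Δt=0.15514, u=1.10305, d=0.90658, q=0.52230, disc=e^(-rΔt)=0.99089
k=7 terminal: V=max(K-S,0) → 86.0550 77.1752 66.3710 53.2254 37.2309 17.7703 0.0000 0.0000
k=6: j=0 S=45.1974 intr=81.8326 cont=80.6752 V=81.8326[EX]; j=1 S=54.9922 intr=72.0378 cont=70.8803 V=72.0378[EX]; j=2 S=66.9098 intr=60.1202 cont=58.9628 V=60.1202[EX]; j=3 S=81.4100 intr=45.6200 cont=44.4625 V=45.6200[EX]; j=4 S=99.0526 intr=27.9774 cont=26.8199 V=27.9774[EX]; j=5 S=120.5186 intr=6.5114 cont=8.4114 V=8.4114[hold]; j=6 S=146.6366 intr=0.0000 cont=0.0000 V=0.0000[hold]  S*(6)=99.0526
k=5: j=0 S=49.8548 intr=77.1752 cont=76.0177 V=77.1752[EX]; j=1 S=60.6590 intr=66.3710 cont=65.2135 V=66.3710[EX]; j=2 S=73.8046 intr=53.2254 cont=52.0679 V=53.2254[EX]; j=3 S=89.7991 intr=37.2309 cont=36.0735 V=37.2309[EX]; j=4 S=109.2597 intr=17.7703 cont=17.5962 V=17.7703[EX]; j=5 S=132.9377 intr=0.0000 cont=3.9815 V=3.9815[hold]  S*(5)=109.2597
k=4: j=0 S=54.9922 intr=72.0378 cont=70.8803 V=72.0378[EX]; j=1 S=66.9098 intr=60.1202 cont=58.9628 V=60.1202[EX]; j=2 S=81.4100 intr=45.6200 cont=44.4625 V=45.6200[EX]; j=3 S=99.0526 intr=27.9774 cont=26.8199 V=27.9774[EX]; j=4 S=120.5186 intr=6.5114 cont=10.4720 V=10.4720[hold]  S*(4)=99.0526
k=3: j=0 S=60.6590 intr=66.3710 cont=65.2135 V=66.3710[EX]; j=1 S=73.8046 intr=53.2254 cont=52.0679 V=53.2254[EX]; j=2 S=89.7991 intr=37.2309 cont=36.0735 V=37.2309[EX]; j=3 S=109.2597 intr=17.7703 cont=18.6627 V=18.6627[hold]  S*(3)=89.7991
k=2: j=0 S=66.9098 intr=60.1202 cont=58.9628 V=60.1202[EX]; j=1 S=81.4100 intr=45.6200 cont=44.4625 V=45.6200[EX]; j=2 S=99.0526 intr=27.9774 cont=27.2818 V=27.9774[EX]  S*(2)=99.0526
k=1: j=0 S=73.8046 intr=53.2254 cont=52.0679 V=53.2254[EX]; j=1 S=89.7991 intr=37.2309 cont=36.0735 V=37.2309[EX]  S*(1)=89.7991
k=0: j=0 S=81.4100 intr=45.6200 cont=44.4625 V=45.6200[EX]  S*(0)=81.4100

price = 45.6200
boundary = 81.4100 89.7991 99.0526 89.7991 99.0526 109.2597 99.0526
tree:
45.6200
53.2254 37.2309
60.1202 45.6200 27.9774
66.3710 53.2254 37.2309 18.6627
72.0378 60.1202 45.6200 27.9774 10.4720
77.1752 66.3710 53.2254 37.2309 17.7703 3.9815
81.8326 72.0378 60.1202 45.6200 27.9774 8.4114 0.0000
86.0550 77.1752 66.3710 53.2254 37.2309 17.7703 0.0000 0.0000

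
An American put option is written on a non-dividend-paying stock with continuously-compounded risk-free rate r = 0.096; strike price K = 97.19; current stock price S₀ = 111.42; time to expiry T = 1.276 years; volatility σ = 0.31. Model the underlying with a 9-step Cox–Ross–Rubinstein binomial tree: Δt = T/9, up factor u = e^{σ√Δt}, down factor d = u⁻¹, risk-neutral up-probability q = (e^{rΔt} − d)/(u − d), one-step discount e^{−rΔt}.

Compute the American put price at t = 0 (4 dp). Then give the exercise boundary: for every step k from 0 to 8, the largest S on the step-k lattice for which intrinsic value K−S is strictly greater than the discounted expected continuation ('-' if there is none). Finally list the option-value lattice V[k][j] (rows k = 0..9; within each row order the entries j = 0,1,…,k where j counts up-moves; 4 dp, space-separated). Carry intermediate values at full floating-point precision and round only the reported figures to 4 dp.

Δt=0.14178  u=1.12381  d=0.88983  q=0.52942  discount=0.98648
step 9 (expiry): payoffs max(K−S,0) = 58.2206 47.9735 35.0320 18.6875 0.0000 0.0000 0.0000 0.0000 0.0000 0.0000
step 8: (k=8,j=0): S=43.7943, (K−S)⁺=53.3957, hold=52.0819 ⇒ V=53.3957 exercise | (k=8,j=1): S=55.3100, (K−S)⁺=41.8800, hold=40.5661 ⇒ V=41.8800 exercise | (k=8,j=2): S=69.8538, (K−S)⁺=27.3362, hold=26.0223 ⇒ V=27.3362 exercise | (k=8,j=3): S=88.2220, (K−S)⁺=8.9680, hold=8.6751 ⇒ V=8.9680 exercise | (k=8,j=4): S=111.4200, (K−S)⁺=0.0000, hold=0.0000 ⇒ V=0.0000 continue | (k=8,j=5): S=140.7180, (K−S)⁺=0.0000, hold=0.0000 ⇒ V=0.0000 continue | (k=8,j=6): S=177.7199, (K−S)⁺=0.0000, hold=0.0000 ⇒ V=0.0000 continue | (k=8,j=7): S=224.4516, (K−S)⁺=0.0000, hold=0.0000 ⇒ V=0.0000 continue | (k=8,j=8): S=283.4713, (K−S)⁺=0.0000, hold=0.0000 ⇒ V=0.0000 continue  boundary S*=88.2220
step 7: (k=7,j=0): S=49.2165, (K−S)⁺=47.9735, hold=46.6597 ⇒ V=47.9735 exercise | (k=7,j=1): S=62.1580, (K−S)⁺=35.0320, hold=33.7182 ⇒ V=35.0320 exercise | (k=7,j=2): S=78.5025, (K−S)⁺=18.6875, hold=17.3737 ⇒ V=18.6875 exercise | (k=7,j=3): S=99.1448, (K−S)⁺=0.0000, hold=4.1631 ⇒ V=4.1631 continue | (k=7,j=4): S=125.2150, (K−S)⁺=0.0000, hold=0.0000 ⇒ V=0.0000 continue | (k=7,j=5): S=158.1404, (K−S)⁺=0.0000, hold=0.0000 ⇒ V=0.0000 continue | (k=7,j=6): S=199.7236, (K−S)⁺=0.0000, hold=0.0000 ⇒ V=0.0000 continue | (k=7,j=7): S=252.2411, (K−S)⁺=0.0000, hold=0.0000 ⇒ V=0.0000 continue  boundary S*=78.5025
step 6: (k=6,j=0): S=55.3100, (K−S)⁺=41.8800, hold=40.5661 ⇒ V=41.8800 exercise | (k=6,j=1): S=69.8538, (K−S)⁺=27.3362, hold=26.0223 ⇒ V=27.3362 exercise | (k=6,j=2): S=88.2220, (K−S)⁺=8.9680, hold=10.8494 ⇒ V=10.8494 continue | (k=6,j=3): S=111.4200, (K−S)⁺=0.0000, hold=1.9326 ⇒ V=1.9326 continue | (k=6,j=4): S=140.7180, (K−S)⁺=0.0000, hold=0.0000 ⇒ V=0.0000 continue | (k=6,j=5): S=177.7199, (K−S)⁺=0.0000, hold=0.0000 ⇒ V=0.0000 continue | (k=6,j=6): S=224.4516, (K−S)⁺=0.0000, hold=0.0000 ⇒ V=0.0000 continue  boundary S*=69.8538
step 5: (k=5,j=0): S=62.1580, (K−S)⁺=35.0320, hold=33.7182 ⇒ V=35.0320 exercise | (k=5,j=1): S=78.5025, (K−S)⁺=18.6875, hold=18.3562 ⇒ V=18.6875 exercise | (k=5,j=2): S=99.1448, (K−S)⁺=0.0000, hold=6.0458 ⇒ V=6.0458 continue | (k=5,j=3): S=125.2150, (K−S)⁺=0.0000, hold=0.8972 ⇒ V=0.8972 continue | (k=5,j=4): S=158.1404, (K−S)⁺=0.0000, hold=0.0000 ⇒ V=0.0000 continue | (k=5,j=5): S=199.7236, (K−S)⁺=0.0000, hold=0.0000 ⇒ V=0.0000 continue  boundary S*=78.5025
step 4: (k=4,j=0): S=69.8538, (K−S)⁺=27.3362, hold=26.0223 ⇒ V=27.3362 exercise | (k=4,j=1): S=88.2220, (K−S)⁺=8.9680, hold=11.8326 ⇒ V=11.8326 continue | (k=4,j=2): S=111.4200, (K−S)⁺=0.0000, hold=3.2751 ⇒ V=3.2751 continue | (k=4,j=3): S=140.7180, (K−S)⁺=0.0000, hold=0.4165 ⇒ V=0.4165 continue | (k=4,j=4): S=177.7199, (K−S)⁺=0.0000, hold=0.0000 ⇒ V=0.0000 continue  boundary S*=69.8538
step 3: (k=3,j=0): S=78.5025, (K−S)⁺=18.6875, hold=18.8697 ⇒ V=18.8697 continue | (k=3,j=1): S=99.1448, (K−S)⁺=0.0000, hold=7.2034 ⇒ V=7.2034 continue | (k=3,j=2): S=125.2150, (K−S)⁺=0.0000, hold=1.7379 ⇒ V=1.7379 continue | (k=3,j=3): S=158.1404, (K−S)⁺=0.0000, hold=0.1933 ⇒ V=0.1933 continue  boundary S*=-
step 2: (k=2,j=0): S=88.2220, (K−S)⁺=8.9680, hold=12.5217 ⇒ V=12.5217 continue | (k=2,j=1): S=111.4200, (K−S)⁺=0.0000, hold=4.2516 ⇒ V=4.2516 continue | (k=2,j=2): S=140.7180, (K−S)⁺=0.0000, hold=0.9077 ⇒ V=0.9077 continue  boundary S*=-
step 1: (k=1,j=0): S=99.1448, (K−S)⁺=0.0000, hold=8.0333 ⇒ V=8.0333 continue | (k=1,j=1): S=125.2150, (K−S)⁺=0.0000, hold=2.4477 ⇒ V=2.4477 continue  boundary S*=-
step 0: (k=0,j=0): S=111.4200, (K−S)⁺=0.0000, hold=5.0076 ⇒ V=5.0076 continue  boundary S*=-

price = 5.0076
boundary = - - - - 69.8538 78.5025 69.8538 78.5025 88.2220
tree:
5.0076
8.0333 2.4477
12.5217 4.2516 0.9077
18.8697 7.2034 1.7379 0.1933
27.3362 11.8326 3.2751 0.4165 0.0000
35.0320 18.6875 6.0458 0.8972 0.0000 0.0000
41.8800 27.3362 10.8494 1.9326 0.0000 0.0000 0.0000
47.9735 35.0320 18.6875 4.1631 0.0000 0.0000 0.0000 0.0000
53.3957 41.8800 27.3362 8.9680 0.0000 0.0000 0.0000 0.0000 0.0000
58.2206 47.9735 35.0320 18.6875 0.0000 0.0000 0.0000 0.0000 0.0000 0.0000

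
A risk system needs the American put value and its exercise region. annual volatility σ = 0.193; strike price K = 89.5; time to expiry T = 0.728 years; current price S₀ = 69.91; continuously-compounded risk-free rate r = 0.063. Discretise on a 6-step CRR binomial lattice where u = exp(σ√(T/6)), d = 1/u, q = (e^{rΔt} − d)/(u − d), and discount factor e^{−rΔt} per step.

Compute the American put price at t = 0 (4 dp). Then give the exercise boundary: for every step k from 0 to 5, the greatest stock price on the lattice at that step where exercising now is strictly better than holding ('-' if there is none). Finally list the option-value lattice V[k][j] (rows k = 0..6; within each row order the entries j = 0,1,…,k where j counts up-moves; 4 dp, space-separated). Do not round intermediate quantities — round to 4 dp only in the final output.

params: Δt=0.12133 u=1.06954 d=0.93498 q=0.54023 e^(-rΔt)=0.99239
t_6 payoffs: 42.7954 36.0740 28.3852 19.5900 9.5290 0.0000 0.0000
t_5: node(5,0) S=49.9524 payoff=39.5476 vs cont=38.8661 → 39.5476 [stop]  node(5,1) S=57.1412 payoff=32.3588 vs cont=31.6772 → 32.3588 [stop]  node(5,2) S=65.3646 payoff=24.1354 vs cont=23.4538 → 24.1354 [stop]  node(5,3) S=74.7715 payoff=14.7285 vs cont=14.0470 → 14.7285 [stop]  node(5,4) S=85.5321 payoff=3.9679 vs cont=4.3478 → 4.3478 [wait]  node(5,5) S=97.8413 payoff=0.0000 vs cont=0.0000 → 0.0000 [wait]  ⇒ S*(5)=74.7715
t_4: node(4,0) S=53.4260 payoff=36.0740 vs cont=35.3924 → 36.0740 [stop]  node(4,1) S=61.1148 payoff=28.3852 vs cont=27.7037 → 28.3852 [stop]  node(4,2) S=69.9100 payoff=19.5900 vs cont=18.9085 → 19.5900 [stop]  node(4,3) S=79.9710 payoff=9.5290 vs cont=9.0512 → 9.5290 [stop]  node(4,4) S=91.4799 payoff=0.0000 vs cont=1.9838 → 1.9838 [wait]  ⇒ S*(4)=79.9710
t_3: node(3,0) S=57.1412 payoff=32.3588 vs cont=31.6772 → 32.3588 [stop]  node(3,1) S=65.3646 payoff=24.1354 vs cont=23.4538 → 24.1354 [stop]  node(3,2) S=74.7715 payoff=14.7285 vs cont=14.0470 → 14.7285 [stop]  node(3,3) S=85.5321 payoff=3.9679 vs cont=5.4114 → 5.4114 [wait]  ⇒ S*(3)=74.7715
t_2: node(2,0) S=61.1148 payoff=28.3852 vs cont=27.7037 → 28.3852 [stop]  node(2,1) S=69.9100 payoff=19.5900 vs cont=18.9085 → 19.5900 [stop]  node(2,2) S=79.9710 payoff=9.5290 vs cont=9.6213 → 9.6213 [wait]  ⇒ S*(2)=69.9100
t_1: node(1,0) S=65.3646 payoff=24.1354 vs cont=23.4538 → 24.1354 [stop]  node(1,1) S=74.7715 payoff=14.7285 vs cont=14.0965 → 14.7285 [stop]  ⇒ S*(1)=74.7715
t_0: node(0,0) S=69.9100 payoff=19.5900 vs cont=18.9085 → 19.5900 [stop]  ⇒ S*(0)=69.9100

price = 19.5900
boundary = 69.9100 74.7715 69.9100 74.7715 79.9710 74.7715
tree:
19.5900
24.1354 14.7285
28.3852 19.5900 9.6213
32.3588 24.1354 14.7285 5.4114
36.0740 28.3852 19.5900 9.5290 1.9838
39.5476 32.3588 24.1354 14.7285 4.3478 0.0000
42.7954 36.0740 28.3852 19.5900 9.5290 0.0000 0.0000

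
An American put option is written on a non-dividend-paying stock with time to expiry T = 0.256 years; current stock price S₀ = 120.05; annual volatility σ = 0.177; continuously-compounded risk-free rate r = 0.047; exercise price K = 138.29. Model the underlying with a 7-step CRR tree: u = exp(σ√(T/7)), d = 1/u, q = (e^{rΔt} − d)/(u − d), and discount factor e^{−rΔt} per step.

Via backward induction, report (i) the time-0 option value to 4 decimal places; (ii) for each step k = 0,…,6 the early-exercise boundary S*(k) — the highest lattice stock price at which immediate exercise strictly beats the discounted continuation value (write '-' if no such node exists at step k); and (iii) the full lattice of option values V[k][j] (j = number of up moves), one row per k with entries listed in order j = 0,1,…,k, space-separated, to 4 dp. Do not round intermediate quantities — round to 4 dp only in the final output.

Δt=0.03657, u=1.03443, d=0.96672, q=0.51695, disc=e^(-rΔt)=0.99828
k=7 terminal: V=max(K-S,0) → 43.5661 36.9315 29.8321 22.2356 14.1069 5.4089 0.0000 0.0000
k=6: j=0 S=97.9851 intr=40.3049 cont=40.0674 V=40.3049[EX]; j=1 S=104.8481 intr=33.4419 cont=33.2044 V=33.4419[EX]; j=2 S=112.1919 intr=26.0981 cont=25.8606 V=26.0981[EX]; j=3 S=120.0500 intr=18.2400 cont=18.0025 V=18.2400[EX]; j=4 S=128.4585 intr=9.8315 cont=9.5940 V=9.8315[EX]; j=5 S=137.4560 intr=0.8340 cont=2.6083 V=2.6083[hold]; j=6 S=147.0837 intr=0.0000 cont=0.0000 V=0.0000[hold]  S*(6)=128.4585
k=5: j=0 S=101.3585 intr=36.9315 cont=36.6940 V=36.9315[EX]; j=1 S=108.4579 intr=29.8321 cont=29.5946 V=29.8321[EX]; j=2 S=116.0544 intr=22.2356 cont=21.9981 V=22.2356[EX]; j=3 S=124.1831 intr=14.1069 cont=13.8694 V=14.1069[EX]; j=4 S=132.8811 intr=5.4089 cont=6.0870 V=6.0870[hold]; j=5 S=142.1884 intr=0.0000 cont=1.2578 V=1.2578[hold]  S*(5)=124.1831
k=4: j=0 S=104.8481 intr=33.4419 cont=33.2044 V=33.4419[EX]; j=1 S=112.1919 intr=26.0981 cont=25.8606 V=26.0981[EX]; j=2 S=120.0500 intr=18.2400 cont=18.0025 V=18.2400[EX]; j=3 S=128.4585 intr=9.8315 cont=9.9439 V=9.9439[hold]; j=4 S=137.4560 intr=0.8340 cont=3.5844 V=3.5844[hold]  S*(4)=120.0500
k=3: j=0 S=108.4579 intr=29.8321 cont=29.5946 V=29.8321[EX]; j=1 S=116.0544 intr=22.2356 cont=21.9981 V=22.2356[EX]; j=2 S=124.1831 intr=14.1069 cont=13.9274 V=14.1069[EX]; j=3 S=132.8811 intr=5.4089 cont=6.6450 V=6.6450[hold]  S*(3)=124.1831
k=2: j=0 S=112.1919 intr=26.0981 cont=25.8606 V=26.0981[EX]; j=1 S=120.0500 intr=18.2400 cont=18.0025 V=18.2400[EX]; j=2 S=128.4585 intr=9.8315 cont=10.2319 V=10.2319[hold]  S*(2)=120.0500
k=1: j=0 S=116.0544 intr=22.2356 cont=21.9981 V=22.2356[EX]; j=1 S=124.1831 intr=14.1069 cont=14.0760 V=14.1069[EX]  S*(1)=124.1831
k=0: j=0 S=120.0500 intr=18.2400 cont=18.0025 V=18.2400[EX]  S*(0)=120.0500

price = 18.2400
boundary = 120.0500 124.1831 120.0500 124.1831 120.0500 124.1831 128.4585
tree:
18.2400
22.2356 14.1069
26.0981 18.2400 10.2319
29.8321 22.2356 14.1069 6.6450
33.4419 26.0981 18.2400 9.9439 3.5844
36.9315 29.8321 22.2356 14.1069 6.0870 1.2578
40.3049 33.4419 26.0981 18.2400 9.8315 2.6083 0.0000
43.5661 36.9315 29.8321 22.2356 14.1069 5.4089 0.0000 0.0000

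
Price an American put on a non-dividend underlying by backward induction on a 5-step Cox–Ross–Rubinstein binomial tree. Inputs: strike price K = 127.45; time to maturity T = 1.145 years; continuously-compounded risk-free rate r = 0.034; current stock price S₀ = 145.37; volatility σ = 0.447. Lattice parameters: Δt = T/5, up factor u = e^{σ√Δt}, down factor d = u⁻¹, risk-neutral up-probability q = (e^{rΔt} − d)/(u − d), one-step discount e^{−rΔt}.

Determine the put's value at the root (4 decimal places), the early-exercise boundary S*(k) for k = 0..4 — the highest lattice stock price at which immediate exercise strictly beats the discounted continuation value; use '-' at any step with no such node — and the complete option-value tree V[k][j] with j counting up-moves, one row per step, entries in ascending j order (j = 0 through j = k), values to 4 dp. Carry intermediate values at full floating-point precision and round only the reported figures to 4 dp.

price = 16.3202
boundary = - - - 76.5207 94.7714
tree:
16.3202
24.6725 6.9796
36.1849 11.8343 1.5083
50.9293 19.8196 2.8406 0.0000
65.6654 32.6786 5.3497 0.0000 0.0000
77.5637 50.9293 10.0749 0.0000 0.0000 0.0000

params: Δt=0.22900 u=1.23851 d=0.80742 q=0.46486 e^(-rΔt)=0.99224
t_5 payoffs: 77.5637 50.9293 10.0749 0.0000 0.0000 0.0000
t_4: node(4,0) S=61.7846 payoff=65.6654 vs cont=64.6770 → 65.6654 [stop]  node(4,1) S=94.7714 payoff=32.6786 vs cont=31.6901 → 32.6786 [stop]  node(4,2) S=145.3700 payoff=0.0000 vs cont=5.3497 → 5.3497 [wait]  node(4,3) S=222.9832 payoff=0.0000 vs cont=0.0000 → 0.0000 [wait]  node(4,4) S=342.0342 payoff=0.0000 vs cont=0.0000 → 0.0000 [wait]  ⇒ S*(4)=94.7714
t_3: node(3,0) S=76.5207 payoff=50.9293 vs cont=49.9409 → 50.9293 [stop]  node(3,1) S=117.3751 payoff=10.0749 vs cont=19.8196 → 19.8196 [wait]  node(3,2) S=180.0419 payoff=0.0000 vs cont=2.8406 → 2.8406 [wait]  node(3,3) S=276.1664 payoff=0.0000 vs cont=0.0000 → 0.0000 [wait]  ⇒ S*(3)=76.5207
t_2: node(2,0) S=94.7714 payoff=32.6786 vs cont=36.1849 → 36.1849 [wait]  node(2,1) S=145.3700 payoff=0.0000 vs cont=11.8343 → 11.8343 [wait]  node(2,2) S=222.9832 payoff=0.0000 vs cont=1.5083 → 1.5083 [wait]  ⇒ S*(2)=-
t_1: node(1,0) S=117.3751 payoff=10.0749 vs cont=24.6725 → 24.6725 [wait]  node(1,1) S=180.0419 payoff=0.0000 vs cont=6.9796 → 6.9796 [wait]  ⇒ S*(1)=-
t_0: node(0,0) S=145.3700 payoff=0.0000 vs cont=16.3202 → 16.3202 [wait]  ⇒ S*(0)=-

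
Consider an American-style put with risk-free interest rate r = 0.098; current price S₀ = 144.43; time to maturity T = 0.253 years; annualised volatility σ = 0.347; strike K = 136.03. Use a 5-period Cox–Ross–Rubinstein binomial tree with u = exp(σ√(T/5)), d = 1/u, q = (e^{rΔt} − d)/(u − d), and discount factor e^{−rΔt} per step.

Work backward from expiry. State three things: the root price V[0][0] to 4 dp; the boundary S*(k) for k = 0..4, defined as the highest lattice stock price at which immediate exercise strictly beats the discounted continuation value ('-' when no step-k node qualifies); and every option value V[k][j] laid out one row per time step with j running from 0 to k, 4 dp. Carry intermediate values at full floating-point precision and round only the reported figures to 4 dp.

price = 5.1020
boundary = - - - 114.2773 123.5546
tree:
5.1020
8.5669 1.8530
13.9507 3.5249 0.2794
21.7527 6.6589 0.5758 0.0000
30.3335 12.4754 1.1864 0.0000 0.0000
38.2699 21.7527 2.4448 0.0000 0.0000 0.0000

Δt=0.05060  u=1.08118  d=0.92491  q=0.51231  discount=0.99505
step 5 (expiry): payoffs max(K−S,0) = 38.2699 21.7527 2.4448 0.0000 0.0000 0.0000
step 4: (k=4,j=0): S=105.6965, (K−S)⁺=30.3335, hold=29.6606 ⇒ V=30.3335 exercise | (k=4,j=1): S=123.5546, (K−S)⁺=12.4754, hold=11.8025 ⇒ V=12.4754 exercise | (k=4,j=2): S=144.4300, (K−S)⁺=0.0000, hold=1.1864 ⇒ V=1.1864 continue | (k=4,j=3): S=168.8324, (K−S)⁺=0.0000, hold=0.0000 ⇒ V=0.0000 continue | (k=4,j=4): S=197.3577, (K−S)⁺=0.0000, hold=0.0000 ⇒ V=0.0000 continue  boundary S*=123.5546
step 3: (k=3,j=0): S=114.2773, (K−S)⁺=21.7527, hold=21.0798 ⇒ V=21.7527 exercise | (k=3,j=1): S=133.5852, (K−S)⁺=2.4448, hold=6.6589 ⇒ V=6.6589 continue | (k=3,j=2): S=156.1552, (K−S)⁺=0.0000, hold=0.5758 ⇒ V=0.5758 continue | (k=3,j=3): S=182.5387, (K−S)⁺=0.0000, hold=0.0000 ⇒ V=0.0000 continue  boundary S*=114.2773
step 2: (k=2,j=0): S=123.5546, (K−S)⁺=12.4754, hold=13.9507 ⇒ V=13.9507 continue | (k=2,j=1): S=144.4300, (K−S)⁺=0.0000, hold=3.5249 ⇒ V=3.5249 continue | (k=2,j=2): S=168.8324, (K−S)⁺=0.0000, hold=0.2794 ⇒ V=0.2794 continue  boundary S*=-
step 1: (k=1,j=0): S=133.5852, (K−S)⁺=2.4448, hold=8.5669 ⇒ V=8.5669 continue | (k=1,j=1): S=156.1552, (K−S)⁺=0.0000, hold=1.8530 ⇒ V=1.8530 continue  boundary S*=-
step 0: (k=0,j=0): S=144.4300, (K−S)⁺=0.0000, hold=5.1020 ⇒ V=5.1020 continue  boundary S*=-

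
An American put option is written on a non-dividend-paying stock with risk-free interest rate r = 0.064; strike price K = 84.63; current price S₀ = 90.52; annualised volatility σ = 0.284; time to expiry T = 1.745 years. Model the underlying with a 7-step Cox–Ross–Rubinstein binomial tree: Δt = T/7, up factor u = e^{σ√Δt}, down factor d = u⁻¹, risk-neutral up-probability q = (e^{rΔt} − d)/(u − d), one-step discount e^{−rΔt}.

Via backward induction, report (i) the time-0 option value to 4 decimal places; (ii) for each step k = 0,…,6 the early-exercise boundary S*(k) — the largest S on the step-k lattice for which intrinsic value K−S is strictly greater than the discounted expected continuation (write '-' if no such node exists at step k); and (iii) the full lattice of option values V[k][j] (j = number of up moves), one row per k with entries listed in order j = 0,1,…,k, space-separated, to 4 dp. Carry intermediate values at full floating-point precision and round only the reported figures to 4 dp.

params: Δt=0.24929 u=1.15234 d=0.86780 q=0.52113 e^(-rΔt)=0.98417
t_7 payoffs: 51.0815 40.0812 25.4739 6.0770 0.0000 0.0000 0.0000 0.0000
t_6: node(6,0) S=38.6594 payoff=45.9706 vs cont=44.6311 → 45.9706 [stop]  node(6,1) S=51.3355 payoff=33.2945 vs cont=31.9550 → 33.2945 [stop]  node(6,2) S=68.1681 payoff=16.4619 vs cont=15.1224 → 16.4619 [stop]  node(6,3) S=90.5200 payoff=0.0000 vs cont=2.8640 → 2.8640 [wait]  node(6,4) S=120.2009 payoff=0.0000 vs cont=0.0000 → 0.0000 [wait]  node(6,5) S=159.6141 payoff=0.0000 vs cont=0.0000 → 0.0000 [wait]  node(6,6) S=211.9505 payoff=0.0000 vs cont=0.0000 → 0.0000 [wait]  ⇒ S*(6)=68.1681
t_5: node(5,0) S=44.5488 payoff=40.0812 vs cont=38.7417 → 40.0812 [stop]  node(5,1) S=59.1561 payoff=25.4739 vs cont=24.1344 → 25.4739 [stop]  node(5,2) S=78.5530 payoff=6.0770 vs cont=9.2273 → 9.2273 [wait]  node(5,3) S=104.3101 payoff=0.0000 vs cont=1.3498 → 1.3498 [wait]  node(5,4) S=138.5127 payoff=0.0000 vs cont=0.0000 → 0.0000 [wait]  node(5,5) S=183.9301 payoff=0.0000 vs cont=0.0000 → 0.0000 [wait]  ⇒ S*(5)=59.1561
t_4: node(4,0) S=51.3355 payoff=33.2945 vs cont=31.9550 → 33.2945 [stop]  node(4,1) S=68.1681 payoff=16.4619 vs cont=16.7381 → 16.7381 [wait]  node(4,2) S=90.5200 payoff=0.0000 vs cont=5.0410 → 5.0410 [wait]  node(4,3) S=120.2009 payoff=0.0000 vs cont=0.6361 → 0.6361 [wait]  node(4,4) S=159.6141 payoff=0.0000 vs cont=0.0000 → 0.0000 [wait]  ⇒ S*(4)=51.3355
t_3: node(3,0) S=59.1561 payoff=25.4739 vs cont=24.2761 → 25.4739 [stop]  node(3,1) S=78.5530 payoff=6.0770 vs cont=10.4740 → 10.4740 [wait]  node(3,2) S=104.3101 payoff=0.0000 vs cont=2.7021 → 2.7021 [wait]  node(3,3) S=138.5127 payoff=0.0000 vs cont=0.2998 → 0.2998 [wait]  ⇒ S*(3)=59.1561
t_2: node(2,0) S=68.1681 payoff=16.4619 vs cont=17.3775 → 17.3775 [wait]  node(2,1) S=90.5200 payoff=0.0000 vs cont=6.3221 → 6.3221 [wait]  node(2,2) S=120.2009 payoff=0.0000 vs cont=1.4272 → 1.4272 [wait]  ⇒ S*(2)=-
t_1: node(1,0) S=78.5530 payoff=6.0770 vs cont=11.4324 → 11.4324 [wait]  node(1,1) S=104.3101 payoff=0.0000 vs cont=3.7116 → 3.7116 [wait]  ⇒ S*(1)=-
t_0: node(0,0) S=90.5200 payoff=0.0000 vs cont=7.2916 → 7.2916 [wait]  ⇒ S*(0)=-

price = 7.2916
boundary = - - - 59.1561 51.3355 59.1561 68.1681
tree:
7.2916
11.4324 3.7116
17.3775 6.3221 1.4272
25.4739 10.4740 2.7021 0.2998
33.2945 16.7381 5.0410 0.6361 0.0000
40.0812 25.4739 9.2273 1.3498 0.0000 0.0000
45.9706 33.2945 16.4619 2.8640 0.0000 0.0000 0.0000
51.0815 40.0812 25.4739 6.0770 0.0000 0.0000 0.0000 0.0000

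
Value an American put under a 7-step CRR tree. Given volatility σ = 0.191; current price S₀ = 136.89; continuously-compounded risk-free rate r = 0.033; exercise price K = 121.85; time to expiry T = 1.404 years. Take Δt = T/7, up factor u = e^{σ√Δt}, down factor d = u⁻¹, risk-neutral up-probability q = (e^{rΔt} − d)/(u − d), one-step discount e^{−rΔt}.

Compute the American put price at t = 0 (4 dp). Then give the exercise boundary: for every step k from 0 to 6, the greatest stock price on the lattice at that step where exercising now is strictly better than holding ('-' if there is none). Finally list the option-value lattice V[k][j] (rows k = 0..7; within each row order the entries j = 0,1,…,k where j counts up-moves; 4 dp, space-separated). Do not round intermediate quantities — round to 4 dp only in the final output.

Δt=0.20057  u=1.08930  d=0.91802  q=0.51740  discount=0.99340
step 7 (expiry): payoffs max(K−S,0) = 46.6313 32.5966 15.9433 0.0000 0.0000 0.0000 0.0000 0.0000
step 6: (k=6,j=0): S=81.9361, (K−S)⁺=39.9139, hold=39.1101 ⇒ V=39.9139 exercise | (k=6,j=1): S=97.2241, (K−S)⁺=24.6259, hold=23.8220 ⇒ V=24.6259 exercise | (k=6,j=2): S=115.3647, (K−S)⁺=6.4853, hold=7.6435 ⇒ V=7.6435 continue | (k=6,j=3): S=136.8900, (K−S)⁺=0.0000, hold=0.0000 ⇒ V=0.0000 continue | (k=6,j=4): S=162.4316, (K−S)⁺=0.0000, hold=0.0000 ⇒ V=0.0000 continue | (k=6,j=5): S=192.7389, (K−S)⁺=0.0000, hold=0.0000 ⇒ V=0.0000 continue | (k=6,j=6): S=228.7011, (K−S)⁺=0.0000, hold=0.0000 ⇒ V=0.0000 continue  boundary S*=97.2241
step 5: (k=5,j=0): S=89.2534, (K−S)⁺=32.5966, hold=31.7928 ⇒ V=32.5966 exercise | (k=5,j=1): S=105.9067, (K−S)⁺=15.9433, hold=15.7348 ⇒ V=15.9433 exercise | (k=5,j=2): S=125.6673, (K−S)⁺=0.0000, hold=3.6644 ⇒ V=3.6644 continue | (k=5,j=3): S=149.1149, (K−S)⁺=0.0000, hold=0.0000 ⇒ V=0.0000 continue | (k=5,j=4): S=176.9376, (K−S)⁺=0.0000, hold=0.0000 ⇒ V=0.0000 continue | (k=5,j=5): S=209.9515, (K−S)⁺=0.0000, hold=0.0000 ⇒ V=0.0000 continue  boundary S*=105.9067
step 4: (k=4,j=0): S=97.2241, (K−S)⁺=24.6259, hold=23.8220 ⇒ V=24.6259 exercise | (k=4,j=1): S=115.3647, (K−S)⁺=6.4853, hold=9.5270 ⇒ V=9.5270 continue | (k=4,j=2): S=136.8900, (K−S)⁺=0.0000, hold=1.7568 ⇒ V=1.7568 continue | (k=4,j=3): S=162.4316, (K−S)⁺=0.0000, hold=0.0000 ⇒ V=0.0000 continue | (k=4,j=4): S=192.7389, (K−S)⁺=0.0000, hold=0.0000 ⇒ V=0.0000 continue  boundary S*=97.2241
step 3: (k=3,j=0): S=105.9067, (K−S)⁺=15.9433, hold=16.7028 ⇒ V=16.7028 continue | (k=3,j=1): S=125.6673, (K−S)⁺=0.0000, hold=5.4704 ⇒ V=5.4704 continue | (k=3,j=2): S=149.1149, (K−S)⁺=0.0000, hold=0.8422 ⇒ V=0.8422 continue | (k=3,j=3): S=176.9376, (K−S)⁺=0.0000, hold=0.0000 ⇒ V=0.0000 continue  boundary S*=-
step 2: (k=2,j=0): S=115.3647, (K−S)⁺=6.4853, hold=10.8193 ⇒ V=10.8193 continue | (k=2,j=1): S=136.8900, (K−S)⁺=0.0000, hold=3.0555 ⇒ V=3.0555 continue | (k=2,j=2): S=162.4316, (K−S)⁺=0.0000, hold=0.4038 ⇒ V=0.4038 continue  boundary S*=-
step 1: (k=1,j=0): S=125.6673, (K−S)⁺=0.0000, hold=6.7575 ⇒ V=6.7575 continue | (k=1,j=1): S=149.1149, (K−S)⁺=0.0000, hold=1.6724 ⇒ V=1.6724 continue  boundary S*=-
step 0: (k=0,j=0): S=136.8900, (K−S)⁺=0.0000, hold=4.0992 ⇒ V=4.0992 continue  boundary S*=-

price = 4.0992
boundary = - - - - 97.2241 105.9067 97.2241
tree:
4.0992
6.7575 1.6724
10.8193 3.0555 0.4038
16.7028 5.4704 0.8422 0.0000
24.6259 9.5270 1.7568 0.0000 0.0000
32.5966 15.9433 3.6644 0.0000 0.0000 0.0000
39.9139 24.6259 7.6435 0.0000 0.0000 0.0000 0.0000
46.6313 32.5966 15.9433 0.0000 0.0000 0.0000 0.0000 0.0000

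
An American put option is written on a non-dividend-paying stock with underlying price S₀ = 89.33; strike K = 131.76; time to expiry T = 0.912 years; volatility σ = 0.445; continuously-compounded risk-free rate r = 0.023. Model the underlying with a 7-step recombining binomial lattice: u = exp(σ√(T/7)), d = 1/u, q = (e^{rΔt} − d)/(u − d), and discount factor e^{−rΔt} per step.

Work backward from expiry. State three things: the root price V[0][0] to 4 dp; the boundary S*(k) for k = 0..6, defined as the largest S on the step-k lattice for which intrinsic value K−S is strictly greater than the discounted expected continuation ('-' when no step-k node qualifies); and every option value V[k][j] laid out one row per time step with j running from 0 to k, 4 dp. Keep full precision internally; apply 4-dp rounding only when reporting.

price = 45.5580
boundary = - - 64.7861 76.0746 64.7861 76.0746 89.3300
tree:
45.5580
56.1541 33.8637
66.9739 44.2745 22.3041
76.5873 55.6854 31.6504 11.8749
84.7742 66.9739 43.0832 18.9207 3.9810
91.7463 76.5873 55.6854 29.1039 7.5230 0.0000
97.6838 84.7742 66.9739 42.4300 14.2164 0.0000 0.0000
102.7403 91.7463 76.5873 55.6854 26.8649 0.0000 0.0000 0.0000

Δt=0.13029  u=1.17424  d=0.85161  q=0.46923  discount=0.99701
step 7 (expiry): payoffs max(K−S,0) = 102.7403 91.7463 76.5873 55.6854 26.8649 0.0000 0.0000 0.0000
step 6: (k=6,j=0): S=34.0762, (K−S)⁺=97.6838, hold=97.2896 ⇒ V=97.6838 exercise | (k=6,j=1): S=46.9858, (K−S)⁺=84.7742, hold=84.3800 ⇒ V=84.7742 exercise | (k=6,j=2): S=64.7861, (K−S)⁺=66.9739, hold=66.5797 ⇒ V=66.9739 exercise | (k=6,j=3): S=89.3300, (K−S)⁺=42.4300, hold=42.0358 ⇒ V=42.4300 exercise | (k=6,j=4): S=123.1723, (K−S)⁺=8.5877, hold=14.2164 ⇒ V=14.2164 continue | (k=6,j=5): S=169.8355, (K−S)⁺=0.0000, hold=0.0000 ⇒ V=0.0000 continue | (k=6,j=6): S=234.1769, (K−S)⁺=0.0000, hold=0.0000 ⇒ V=0.0000 continue  boundary S*=89.3300
step 5: (k=5,j=0): S=40.0137, (K−S)⁺=91.7463, hold=91.3521 ⇒ V=91.7463 exercise | (k=5,j=1): S=55.1727, (K−S)⁺=76.5873, hold=76.1931 ⇒ V=76.5873 exercise | (k=5,j=2): S=76.0746, (K−S)⁺=55.6854, hold=55.2912 ⇒ V=55.6854 exercise | (k=5,j=3): S=104.8951, (K−S)⁺=26.8649, hold=29.1039 ⇒ V=29.1039 continue | (k=5,j=4): S=144.6341, (K−S)⁺=0.0000, hold=7.5230 ⇒ V=7.5230 continue | (k=5,j=5): S=199.4281, (K−S)⁺=0.0000, hold=0.0000 ⇒ V=0.0000 continue  boundary S*=76.0746
step 4: (k=4,j=0): S=46.9858, (K−S)⁺=84.7742, hold=84.3800 ⇒ V=84.7742 exercise | (k=4,j=1): S=64.7861, (K−S)⁺=66.9739, hold=66.5797 ⇒ V=66.9739 exercise | (k=4,j=2): S=89.3300, (K−S)⁺=42.4300, hold=43.0832 ⇒ V=43.0832 continue | (k=4,j=3): S=123.1723, (K−S)⁺=8.5877, hold=18.9207 ⇒ V=18.9207 continue | (k=4,j=4): S=169.8355, (K−S)⁺=0.0000, hold=3.9810 ⇒ V=3.9810 continue  boundary S*=64.7861
step 3: (k=3,j=0): S=55.1727, (K−S)⁺=76.5873, hold=76.1931 ⇒ V=76.5873 exercise | (k=3,j=1): S=76.0746, (K−S)⁺=55.6854, hold=55.5968 ⇒ V=55.6854 exercise | (k=3,j=2): S=104.8951, (K−S)⁺=26.8649, hold=31.6504 ⇒ V=31.6504 continue | (k=3,j=3): S=144.6341, (K−S)⁺=0.0000, hold=11.8749 ⇒ V=11.8749 continue  boundary S*=76.0746
step 2: (k=2,j=0): S=64.7861, (K−S)⁺=66.9739, hold=66.5797 ⇒ V=66.9739 exercise | (k=2,j=1): S=89.3300, (K−S)⁺=42.4300, hold=44.2745 ⇒ V=44.2745 continue | (k=2,j=2): S=123.1723, (K−S)⁺=8.5877, hold=22.3041 ⇒ V=22.3041 continue  boundary S*=64.7861
step 1: (k=1,j=0): S=76.0746, (K−S)⁺=55.6854, hold=56.1541 ⇒ V=56.1541 continue | (k=1,j=1): S=104.8951, (K−S)⁺=26.8649, hold=33.8637 ⇒ V=33.8637 continue  boundary S*=-
step 0: (k=0,j=0): S=89.3300, (K−S)⁺=42.4300, hold=45.5580 ⇒ V=45.5580 continue  boundary S*=-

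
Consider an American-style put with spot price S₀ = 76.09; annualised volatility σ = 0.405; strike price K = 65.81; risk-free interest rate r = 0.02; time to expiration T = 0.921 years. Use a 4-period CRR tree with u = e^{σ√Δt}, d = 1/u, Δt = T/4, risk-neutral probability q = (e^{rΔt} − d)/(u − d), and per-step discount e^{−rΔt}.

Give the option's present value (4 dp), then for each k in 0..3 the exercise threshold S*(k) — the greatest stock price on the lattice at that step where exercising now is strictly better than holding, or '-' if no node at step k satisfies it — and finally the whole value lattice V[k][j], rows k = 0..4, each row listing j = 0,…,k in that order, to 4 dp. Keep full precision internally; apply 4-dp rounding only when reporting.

price = 6.5566
boundary = - - - 42.4746
tree:
6.5566
10.4024 2.1680
15.9695 4.0587 0.0000
23.3354 7.5982 0.0000 0.0000
30.8372 14.2244 0.0000 0.0000 0.0000

Δt=0.23025, u=1.21451, d=0.82338, q=0.46337, disc=e^(-rΔt)=0.99541
k=4 terminal: V=max(K-S,0) → 30.8372 14.2244 0.0000 0.0000 0.0000
k=3: j=0 S=42.4746 intr=23.3354 cont=23.0330 V=23.3354[EX]; j=1 S=62.6510 intr=3.1590 cont=7.5982 V=7.5982[hold]; j=2 S=92.4117 intr=0.0000 cont=0.0000 V=0.0000[hold]; j=3 S=136.3094 intr=0.0000 cont=0.0000 V=0.0000[hold]  S*(3)=42.4746
k=2: j=0 S=51.5856 intr=14.2244 cont=15.9695 V=15.9695[hold]; j=1 S=76.0900 intr=0.0000 cont=4.0587 V=4.0587[hold]; j=2 S=112.2345 intr=0.0000 cont=0.0000 V=0.0000[hold]  S*(2)=-
k=1: j=0 S=62.6510 intr=3.1590 cont=10.4024 V=10.4024[hold]; j=1 S=92.4117 intr=0.0000 cont=2.1680 V=2.1680[hold]  S*(1)=-
k=0: j=0 S=76.0900 intr=0.0000 cont=6.5566 V=6.5566[hold]  S*(0)=-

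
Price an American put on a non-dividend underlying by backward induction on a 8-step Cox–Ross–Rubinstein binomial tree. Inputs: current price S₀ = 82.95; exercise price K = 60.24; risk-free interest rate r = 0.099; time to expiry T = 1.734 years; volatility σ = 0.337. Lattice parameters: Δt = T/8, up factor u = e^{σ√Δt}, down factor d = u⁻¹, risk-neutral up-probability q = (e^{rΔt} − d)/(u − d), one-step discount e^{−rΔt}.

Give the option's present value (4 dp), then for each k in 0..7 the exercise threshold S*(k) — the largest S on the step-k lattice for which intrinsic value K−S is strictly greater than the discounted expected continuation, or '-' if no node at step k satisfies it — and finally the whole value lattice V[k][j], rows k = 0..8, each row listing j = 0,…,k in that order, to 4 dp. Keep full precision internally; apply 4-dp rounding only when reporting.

price = 2.0559
boundary = - - - - 44.2855 37.8550 44.2855 51.8084
tree:
2.0559
3.5861 0.7815
6.0995 1.5014 0.1743
10.0573 2.8353 0.3786 0.0000
15.9545 5.2332 0.8224 0.0000 0.0000
22.3850 9.3564 1.7866 0.0000 0.0000 0.0000
27.8818 15.9545 3.8812 0.0000 0.0000 0.0000 0.0000
32.5804 22.3850 8.4316 0.0000 0.0000 0.0000 0.0000 0.0000
36.5968 27.8818 15.9545 0.0000 0.0000 0.0000 0.0000 0.0000 0.0000

Δt=0.21675, u=1.16987, d=0.85479, q=0.52970, disc=e^(-rΔt)=0.97877
k=8 terminal: V=max(K-S,0) → 36.5968 27.8818 15.9545 0.0000 0.0000 0.0000 0.0000 0.0000 0.0000
k=7: j=0 S=27.6596 intr=32.5804 cont=31.3015 V=32.5804[EX]; j=1 S=37.8550 intr=22.3850 cont=21.1062 V=22.3850[EX]; j=2 S=51.8084 intr=8.4316 cont=7.3442 V=8.4316[EX]; j=3 S=70.9051 intr=0.0000 cont=0.0000 V=0.0000[hold]; j=4 S=97.0410 intr=0.0000 cont=0.0000 V=0.0000[hold]; j=5 S=132.8105 intr=0.0000 cont=0.0000 V=0.0000[hold]; j=6 S=181.7648 intr=0.0000 cont=0.0000 V=0.0000[hold]; j=7 S=248.7638 intr=0.0000 cont=0.0000 V=0.0000[hold]  S*(7)=51.8084
k=6: j=0 S=32.3582 intr=27.8818 cont=26.6029 V=27.8818[EX]; j=1 S=44.2855 intr=15.9545 cont=14.6756 V=15.9545[EX]; j=2 S=60.6093 intr=0.0000 cont=3.8812 V=3.8812[hold]; j=3 S=82.9500 intr=0.0000 cont=0.0000 V=0.0000[hold]; j=4 S=113.5256 intr=0.0000 cont=0.0000 V=0.0000[hold]; j=5 S=155.3714 intr=0.0000 cont=0.0000 V=0.0000[hold]; j=6 S=212.6417 intr=0.0000 cont=0.0000 V=0.0000[hold]  S*(6)=44.2855
k=5: j=0 S=37.8550 intr=22.3850 cont=21.1062 V=22.3850[EX]; j=1 S=51.8084 intr=8.4316 cont=9.3564 V=9.3564[hold]; j=2 S=70.9051 intr=0.0000 cont=1.7866 V=1.7866[hold]; j=3 S=97.0410 intr=0.0000 cont=0.0000 V=0.0000[hold]; j=4 S=132.8105 intr=0.0000 cont=0.0000 V=0.0000[hold]; j=5 S=181.7648 intr=0.0000 cont=0.0000 V=0.0000[hold]  S*(5)=37.8550
k=4: j=0 S=44.2855 intr=15.9545 cont=15.1551 V=15.9545[EX]; j=1 S=60.6093 intr=0.0000 cont=5.2332 V=5.2332[hold]; j=2 S=82.9500 intr=0.0000 cont=0.8224 V=0.8224[hold]; j=3 S=113.5256 intr=0.0000 cont=0.0000 V=0.0000[hold]; j=4 S=155.3714 intr=0.0000 cont=0.0000 V=0.0000[hold]  S*(4)=44.2855
k=3: j=0 S=51.8084 intr=8.4316 cont=10.0573 V=10.0573[hold]; j=1 S=70.9051 intr=0.0000 cont=2.8353 V=2.8353[hold]; j=2 S=97.0410 intr=0.0000 cont=0.3786 V=0.3786[hold]; j=3 S=132.8105 intr=0.0000 cont=0.0000 V=0.0000[hold]  S*(3)=-
k=2: j=0 S=60.6093 intr=0.0000 cont=6.0995 V=6.0995[hold]; j=1 S=82.9500 intr=0.0000 cont=1.5014 V=1.5014[hold]; j=2 S=113.5256 intr=0.0000 cont=0.1743 V=0.1743[hold]  S*(2)=-
k=1: j=0 S=70.9051 intr=0.0000 cont=3.5861 V=3.5861[hold]; j=1 S=97.0410 intr=0.0000 cont=0.7815 V=0.7815[hold]  S*(1)=-
k=0: j=0 S=82.9500 intr=0.0000 cont=2.0559 V=2.0559[hold]  S*(0)=-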